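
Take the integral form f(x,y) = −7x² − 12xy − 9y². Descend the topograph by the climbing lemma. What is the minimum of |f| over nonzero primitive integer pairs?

translate: b→-2 (≡12 mod 14), so (7,12,9)→(7,-2,4)
flip: (7,-2,4)→(4,2,7)
reduced (well bottom): (4,2,7) with a≤c, −a<b≤a
well minimum |f| = |-4| = 4 (negative-definite)

4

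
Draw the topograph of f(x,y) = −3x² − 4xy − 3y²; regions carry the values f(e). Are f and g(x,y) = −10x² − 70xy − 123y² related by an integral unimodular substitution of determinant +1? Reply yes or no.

D₁ = -20, D₂ = -20
f is negative-definite; reduce −f:
−f: translate: b→-2 (≡4 mod 6), so (3,4,3)→(3,-2,2)
−f: flip: (3,-2,2)→(2,2,3)
−f: reduced (well bottom): (2,2,3) with a≤c, −a<b≤a
flip sign back: reduced form of f is (-2,-2,-3)
g is negative-definite; reduce −g:
−g: translate: b→10 (≡70 mod 20), so (10,70,123)→(10,10,3)
−g: flip: (10,10,3)→(3,-10,10)
−g: translate: b→2 (≡-10 mod 6), so (3,-10,10)→(3,2,2)
−g: flip: (3,2,2)→(2,-2,3)
−g: translate: b→2 (≡-2 mod 4), so (2,-2,3)→(2,2,3)
−g: reduced (well bottom): (2,2,3) with a≤c, −a<b≤a
flip sign back: reduced form of g is (-2,-2,-3)
reduced forms (-2, -2, -3) vs (-2, -2, -3) ⇒ equivalent

yes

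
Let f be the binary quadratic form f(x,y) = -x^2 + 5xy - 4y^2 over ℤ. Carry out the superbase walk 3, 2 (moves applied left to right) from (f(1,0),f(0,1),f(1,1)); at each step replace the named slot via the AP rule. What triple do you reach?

start (-1,-4,0) = (f(1,0),f(0,1),f(1,1))
replace slot 3: 2·((-1)+(-4)) − 0 = -10 → (-1,-4,-10)
replace slot 2: 2·((-1)+(-10)) − (-4) = -18 → (-1,-18,-10)

-1,-18,-10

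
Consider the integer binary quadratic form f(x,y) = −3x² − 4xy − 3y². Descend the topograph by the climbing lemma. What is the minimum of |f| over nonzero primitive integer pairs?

translate: b→-2 (≡4 mod 6), so (3,4,3)→(3,-2,2)
flip: (3,-2,2)→(2,2,3)
reduced (well bottom): (2,2,3) with a≤c, −a<b≤a
well minimum |f| = |-2| = 2 (negative-definite)

2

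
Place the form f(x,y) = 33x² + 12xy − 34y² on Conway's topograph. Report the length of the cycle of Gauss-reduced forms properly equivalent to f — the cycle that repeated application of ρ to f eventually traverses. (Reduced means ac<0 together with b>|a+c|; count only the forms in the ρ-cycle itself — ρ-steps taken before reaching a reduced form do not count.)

D = 4632, ⌊√D⌋ = 68
river: ρ → (-34,56,11)
river: ρ → (11,54,-39)
river: ρ → (-39,24,26)
river: ρ → (26,28,-37)
river: ρ → (-37,46,17)
river: ρ → (17,56,-22)
river: ρ → (-22,32,41)
river: ρ → (41,50,-13)
river: ρ → (-13,54,33)
river: ρ → (33,12,-34)
ρ-cycle length = 10 (tail of 0 descent steps not counted)

10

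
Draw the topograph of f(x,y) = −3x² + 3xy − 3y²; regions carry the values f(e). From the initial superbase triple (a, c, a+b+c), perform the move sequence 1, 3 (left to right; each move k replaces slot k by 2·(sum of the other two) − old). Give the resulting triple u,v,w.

start (-3,-3,-3) = (f(1,0),f(0,1),f(1,1))
replace slot 1: 2·((-3)+(-3)) − (-3) = -9 → (-9,-3,-3)
replace slot 3: 2·((-9)+(-3)) − (-3) = -21 → (-9,-3,-21)

-9,-3,-21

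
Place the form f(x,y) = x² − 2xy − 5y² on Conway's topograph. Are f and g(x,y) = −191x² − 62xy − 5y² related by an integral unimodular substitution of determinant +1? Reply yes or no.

D₁ = 24, D₂ = 24
river cycle of f (length 2): (1, 4, -2), (-2, 4, 1)
river cycle of g (length 2): (1, 4, -2), (-2, 4, 1)
cycles coincide ⇒ equivalent

yes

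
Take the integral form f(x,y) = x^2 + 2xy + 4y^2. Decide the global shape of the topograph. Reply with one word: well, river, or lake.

D = b²−4ac = 2² − 4·1·4 = -12
D < 0 ⇒ definite ⇒ every region one sign ⇒ single well

well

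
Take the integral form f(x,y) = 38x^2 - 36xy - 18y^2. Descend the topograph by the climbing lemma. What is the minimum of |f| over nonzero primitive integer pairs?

descent: ρ → (-18,36,38)  [lands on river]
river: ρ → (38,40,-16)
river: ρ → (-16,56,14)
river: ρ → (14,56,-16)
river: ρ → (-16,40,38)
river: ρ → (38,36,-18)
closes: descent 1, river 6
min |a| on river = 14

14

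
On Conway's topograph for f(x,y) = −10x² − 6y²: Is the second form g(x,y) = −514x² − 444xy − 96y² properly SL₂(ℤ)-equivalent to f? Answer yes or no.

D₁ = -240, D₂ = -240
f is negative-definite; reduce −f:
−f: flip: (10,0,6)→(6,0,10)
−f: reduced (well bottom): (6,0,10) with a≤c, −a<b≤a
flip sign back: reduced form of f is (-6,0,-10)
g is negative-definite; reduce −g:
−g: flip: (514,444,96)→(96,-444,514)
−g: translate: b→-60 (≡-444 mod 192), so (96,-444,514)→(96,-60,10)
−g: flip: (96,-60,10)→(10,60,96)
−g: translate: b→0 (≡60 mod 20), so (10,60,96)→(10,0,6)
−g: flip: (10,0,6)→(6,0,10)
−g: reduced (well bottom): (6,0,10) with a≤c, −a<b≤a
flip sign back: reduced form of g is (-6,0,-10)
reduced forms (-6, 0, -10) vs (-6, 0, -10) ⇒ equivalent

yes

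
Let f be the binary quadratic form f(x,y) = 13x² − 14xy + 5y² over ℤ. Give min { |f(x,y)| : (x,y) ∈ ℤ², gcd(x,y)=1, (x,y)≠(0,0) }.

translate: b→12 (≡-14 mod 26), so (13,-14,5)→(13,12,4)
flip: (13,12,4)→(4,-12,13)
translate: b→4 (≡-12 mod 8), so (4,-12,13)→(4,4,5)
reduced (well bottom): (4,4,5) with a≤c, −a<b≤a
well minimum = a = 4

4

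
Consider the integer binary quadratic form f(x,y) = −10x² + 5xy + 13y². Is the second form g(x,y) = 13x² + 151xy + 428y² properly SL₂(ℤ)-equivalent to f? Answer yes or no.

D₁ = 545, D₂ = 545
river cycle of f (length 8): (13, 21, -2), (-2, 23, 2), (2, 21, -13), (-13, 5, 10), (10, 15, -8), (-8, 17, 8), (8, 15, -10), (-10, 5, 13)
river cycle of g (length 8): (13, 21, -2), (-2, 23, 2), (2, 21, -13), (-13, 5, 10), (10, 15, -8), (-8, 17, 8), (8, 15, -10), (-10, 5, 13)
cycles coincide ⇒ equivalent

yes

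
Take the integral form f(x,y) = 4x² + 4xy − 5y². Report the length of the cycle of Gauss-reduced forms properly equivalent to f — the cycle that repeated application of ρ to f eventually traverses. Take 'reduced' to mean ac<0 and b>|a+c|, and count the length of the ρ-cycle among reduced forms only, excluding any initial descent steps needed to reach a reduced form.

D = 96, ⌊√D⌋ = 9
river: ρ → (-5,6,3)
river: ρ → (3,6,-5)
river: ρ → (-5,4,4)
river: ρ → (4,4,-5)
ρ-cycle length = 4 (tail of 0 descent steps not counted)

4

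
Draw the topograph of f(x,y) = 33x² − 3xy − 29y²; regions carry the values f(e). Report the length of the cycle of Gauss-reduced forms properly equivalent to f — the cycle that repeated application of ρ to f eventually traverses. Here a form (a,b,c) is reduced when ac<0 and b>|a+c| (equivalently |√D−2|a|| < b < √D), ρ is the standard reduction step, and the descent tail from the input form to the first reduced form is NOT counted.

D = 3837, ⌊√D⌋ = 61
descent: ρ → (-29,61,1)  [lands on river]
river: ρ → (1,61,-29)
river: ρ → (-29,55,7)
river: ρ → (7,57,-21)
river: ρ → (-21,27,37)
river: ρ → (37,47,-11)
river: ρ → (-11,41,49)
river: ρ → (49,57,-3)
river: ρ → (-3,57,49)
river: ρ → (49,41,-11)
river: ρ → (-11,47,37)
river: ρ → (37,27,-21)
river: ρ → (-21,57,7)
river: ρ → (7,55,-29)
ρ-cycle length = 14 (tail of 1 descent step not counted)

14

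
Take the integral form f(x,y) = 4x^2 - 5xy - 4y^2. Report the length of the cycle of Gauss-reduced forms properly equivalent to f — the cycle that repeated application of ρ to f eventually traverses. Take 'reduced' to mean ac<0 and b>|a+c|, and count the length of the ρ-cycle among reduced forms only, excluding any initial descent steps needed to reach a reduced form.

D = 89, ⌊√D⌋ = 9
descent: ρ → (-4,5,4)  [lands on river]
river: ρ → (4,3,-5)
river: ρ → (-5,7,2)
river: ρ → (2,9,-1)
river: ρ → (-1,9,2)
river: ρ → (2,7,-5)
river: ρ → (-5,3,4)
river: ρ → (4,5,-4)
river: ρ → (-4,3,5)
river: ρ → (5,7,-2)
river: ρ → (-2,9,1)
river: ρ → (1,9,-2)
river: ρ → (-2,7,5)
river: ρ → (5,3,-4)
ρ-cycle length = 14 (tail of 1 descent step not counted)

14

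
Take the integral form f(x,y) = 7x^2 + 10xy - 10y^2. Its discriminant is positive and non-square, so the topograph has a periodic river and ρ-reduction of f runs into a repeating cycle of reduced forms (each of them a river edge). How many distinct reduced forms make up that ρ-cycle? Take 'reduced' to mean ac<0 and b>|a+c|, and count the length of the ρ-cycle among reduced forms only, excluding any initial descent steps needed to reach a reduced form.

D = 380, ⌊√D⌋ = 19
river: ρ → (-10,10,7)
river: ρ → (7,18,-2)
river: ρ → (-2,18,7)
river: ρ → (7,10,-10)
ρ-cycle length = 4 (tail of 0 descent steps not counted)

4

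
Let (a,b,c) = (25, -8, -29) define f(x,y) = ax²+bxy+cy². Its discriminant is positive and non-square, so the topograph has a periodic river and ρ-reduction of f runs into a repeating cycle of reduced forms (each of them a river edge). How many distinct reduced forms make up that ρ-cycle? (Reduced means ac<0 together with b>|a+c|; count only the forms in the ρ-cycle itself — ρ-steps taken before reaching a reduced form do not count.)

D = 2964, ⌊√D⌋ = 54
descent: ρ → (-29,8,25)  [lands on river]
river: ρ → (25,42,-12)
river: ρ → (-12,54,1)
river: ρ → (1,54,-12)
river: ρ → (-12,42,25)
river: ρ → (25,8,-29)
river: ρ → (-29,50,4)
river: ρ → (4,54,-3)
river: ρ → (-3,54,4)
river: ρ → (4,50,-29)
ρ-cycle length = 10 (tail of 1 descent step not counted)

10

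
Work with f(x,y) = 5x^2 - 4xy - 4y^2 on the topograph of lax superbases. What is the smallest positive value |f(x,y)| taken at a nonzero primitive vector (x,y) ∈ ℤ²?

descent: ρ → (-4,4,5)  [lands on river]
river: ρ → (5,6,-3)
river: ρ → (-3,6,5)
river: ρ → (5,4,-4)
closes: descent 1, river 4
min |a| on river = 3

3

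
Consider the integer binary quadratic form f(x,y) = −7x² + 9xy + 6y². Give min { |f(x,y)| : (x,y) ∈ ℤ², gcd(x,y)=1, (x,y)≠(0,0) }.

river: ρ → (6,15,-1)
river: ρ → (-1,15,6)
river: ρ → (6,9,-7)
river: ρ → (-7,5,8)
river: ρ → (8,11,-4)
river: ρ → (-4,13,5)
river: ρ → (5,7,-10)
river: ρ → (-10,13,2)
river: ρ → (2,15,-3)
river: ρ → (-3,15,2)
river: ρ → (2,13,-10)
river: ρ → (-10,7,5)
river: ρ → (5,13,-4)
river: ρ → (-4,11,8)
river: ρ → (8,5,-7)
river: ρ → (-7,9,6)
closes: descent 0, river 16
min |a| on river = 1

1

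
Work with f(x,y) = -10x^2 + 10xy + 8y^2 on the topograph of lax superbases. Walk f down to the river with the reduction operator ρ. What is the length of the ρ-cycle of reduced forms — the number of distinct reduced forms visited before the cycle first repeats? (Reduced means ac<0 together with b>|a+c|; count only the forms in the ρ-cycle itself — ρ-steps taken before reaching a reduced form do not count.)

D = 420, ⌊√D⌋ = 20
river: ρ → (8,6,-12)
river: ρ → (-12,18,2)
river: ρ → (2,18,-12)
river: ρ → (-12,6,8)
river: ρ → (8,10,-10)
river: ρ → (-10,10,8)
ρ-cycle length = 6 (tail of 0 descent steps not counted)

6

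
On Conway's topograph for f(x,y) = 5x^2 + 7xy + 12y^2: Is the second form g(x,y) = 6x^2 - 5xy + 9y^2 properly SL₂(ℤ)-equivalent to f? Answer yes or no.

D₁ = -191, D₂ = -191
f: translate: b→-3 (≡7 mod 10), so (5,7,12)→(5,-3,10)
f: reduced (well bottom): (5,-3,10) with a≤c, −a<b≤a
g: reduced (well bottom): (6,-5,9) with a≤c, −a<b≤a
reduced forms (5, -3, 10) vs (6, -5, 9) ⇒ inequivalent

no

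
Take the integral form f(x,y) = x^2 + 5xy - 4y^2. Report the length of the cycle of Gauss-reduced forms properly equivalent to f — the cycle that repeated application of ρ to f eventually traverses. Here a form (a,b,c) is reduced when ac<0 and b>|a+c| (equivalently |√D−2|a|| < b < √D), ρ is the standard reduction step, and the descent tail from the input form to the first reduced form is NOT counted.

D = 41, ⌊√D⌋ = 6
river: ρ → (-4,3,2)
river: ρ → (2,5,-2)
river: ρ → (-2,3,4)
river: ρ → (4,5,-1)
river: ρ → (-1,5,4)
river: ρ → (4,3,-2)
river: ρ → (-2,5,2)
river: ρ → (2,3,-4)
river: ρ → (-4,5,1)
river: ρ → (1,5,-4)
ρ-cycle length = 10 (tail of 0 descent steps not counted)

10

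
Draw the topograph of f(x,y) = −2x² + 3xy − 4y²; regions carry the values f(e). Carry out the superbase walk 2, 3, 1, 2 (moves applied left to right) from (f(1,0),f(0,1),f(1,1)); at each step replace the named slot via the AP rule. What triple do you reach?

start (-2,-4,-3) = (f(1,0),f(0,1),f(1,1))
replace slot 2: 2·((-2)+(-3)) − (-4) = -6 → (-2,-6,-3)
replace slot 3: 2·((-2)+(-6)) − (-3) = -13 → (-2,-6,-13)
replace slot 1: 2·((-6)+(-13)) − (-2) = -36 → (-36,-6,-13)
replace slot 2: 2·((-36)+(-13)) − (-6) = -92 → (-36,-92,-13)

-36,-92,-13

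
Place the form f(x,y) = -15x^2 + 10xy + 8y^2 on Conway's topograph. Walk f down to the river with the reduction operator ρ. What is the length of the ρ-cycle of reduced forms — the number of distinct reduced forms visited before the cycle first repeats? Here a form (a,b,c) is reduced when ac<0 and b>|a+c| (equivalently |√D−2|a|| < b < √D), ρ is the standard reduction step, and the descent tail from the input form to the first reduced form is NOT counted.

D = 580, ⌊√D⌋ = 24
river: ρ → (8,22,-3)
river: ρ → (-3,20,15)
river: ρ → (15,10,-8)
river: ρ → (-8,22,3)
river: ρ → (3,20,-15)
river: ρ → (-15,10,8)
ρ-cycle length = 6 (tail of 0 descent steps not counted)

6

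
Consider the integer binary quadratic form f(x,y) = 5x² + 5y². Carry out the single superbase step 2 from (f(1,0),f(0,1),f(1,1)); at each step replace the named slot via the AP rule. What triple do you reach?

start (5,5,10) = (f(1,0),f(0,1),f(1,1))
replace slot 2: 2·(5+10) − 5 = 25 → (5,25,10)

5,25,10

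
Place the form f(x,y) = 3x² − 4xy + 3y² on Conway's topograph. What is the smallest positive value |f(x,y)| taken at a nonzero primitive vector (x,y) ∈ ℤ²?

translate: b→2 (≡-4 mod 6), so (3,-4,3)→(3,2,2)
flip: (3,2,2)→(2,-2,3)
translate: b→2 (≡-2 mod 4), so (2,-2,3)→(2,2,3)
reduced (well bottom): (2,2,3) with a≤c, −a<b≤a
well minimum = a = 2

2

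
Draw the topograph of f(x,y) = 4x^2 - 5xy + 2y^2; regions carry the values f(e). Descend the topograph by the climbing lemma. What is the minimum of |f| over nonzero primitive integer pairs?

translate: b→3 (≡-5 mod 8), so (4,-5,2)→(4,3,1)
flip: (4,3,1)→(1,-3,4)
translate: b→1 (≡-3 mod 2), so (1,-3,4)→(1,1,2)
reduced (well bottom): (1,1,2) with a≤c, −a<b≤a
well minimum = a = 1

1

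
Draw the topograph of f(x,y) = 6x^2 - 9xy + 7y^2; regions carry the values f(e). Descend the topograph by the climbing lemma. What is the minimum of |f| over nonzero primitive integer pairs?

translate: b→3 (≡-9 mod 12), so (6,-9,7)→(6,3,4)
flip: (6,3,4)→(4,-3,6)
reduced (well bottom): (4,-3,6) with a≤c, −a<b≤a
well minimum = a = 4

4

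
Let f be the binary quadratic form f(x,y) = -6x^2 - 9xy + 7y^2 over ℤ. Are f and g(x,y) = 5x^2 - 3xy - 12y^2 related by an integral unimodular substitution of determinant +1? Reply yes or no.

D₁ = 249, D₂ = 249
river cycle of f (length 16): (7, 9, -6), (-6, 15, 1), (1, 15, -6), (-6, 9, 7), (7, 5, -8), (-8, 11, 4), (4, 13, -5), (-5, 7, 10), (10, 13, -2), (-2, 15, 3), … (6 more)
river cycle of g (length 16): (5, 7, -10), (-10, 13, 2), (2, 15, -3), (-3, 15, 2), (2, 13, -10), (-10, 7, 5), (5, 13, -4), (-4, 11, 8), (8, 5, -7), (-7, 9, 6), … (6 more)
cycles differ ⇒ inequivalent

no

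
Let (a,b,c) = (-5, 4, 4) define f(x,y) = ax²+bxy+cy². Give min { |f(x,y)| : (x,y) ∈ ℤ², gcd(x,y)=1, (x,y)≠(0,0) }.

river: ρ → (4,4,-5)
river: ρ → (-5,6,3)
river: ρ → (3,6,-5)
river: ρ → (-5,4,4)
closes: descent 0, river 4
min |a| on river = 3

3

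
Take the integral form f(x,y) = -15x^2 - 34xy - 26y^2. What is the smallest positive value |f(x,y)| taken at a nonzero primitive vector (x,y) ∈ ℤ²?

translate: b→4 (≡34 mod 30), so (15,34,26)→(15,4,7)
flip: (15,4,7)→(7,-4,15)
reduced (well bottom): (7,-4,15) with a≤c, −a<b≤a
well minimum |f| = |-7| = 7 (negative-definite)

7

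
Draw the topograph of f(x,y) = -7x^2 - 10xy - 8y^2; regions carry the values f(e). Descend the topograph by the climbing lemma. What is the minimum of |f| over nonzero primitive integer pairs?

translate: b→-4 (≡10 mod 14), so (7,10,8)→(7,-4,5)
flip: (7,-4,5)→(5,4,7)
reduced (well bottom): (5,4,7) with a≤c, −a<b≤a
well minimum |f| = |-5| = 5 (negative-definite)

5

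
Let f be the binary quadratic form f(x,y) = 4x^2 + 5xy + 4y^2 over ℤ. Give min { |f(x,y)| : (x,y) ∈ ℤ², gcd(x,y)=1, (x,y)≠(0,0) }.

translate: b→-3 (≡5 mod 8), so (4,5,4)→(4,-3,3)
flip: (4,-3,3)→(3,3,4)
reduced (well bottom): (3,3,4) with a≤c, −a<b≤a
well minimum = a = 3

3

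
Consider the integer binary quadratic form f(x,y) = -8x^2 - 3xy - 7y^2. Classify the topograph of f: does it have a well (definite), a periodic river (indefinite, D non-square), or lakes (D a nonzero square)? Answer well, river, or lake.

D = b²−4ac = (-3)² − 4·(-8)·(-7) = -215
D < 0 ⇒ definite ⇒ every region one sign ⇒ single well

well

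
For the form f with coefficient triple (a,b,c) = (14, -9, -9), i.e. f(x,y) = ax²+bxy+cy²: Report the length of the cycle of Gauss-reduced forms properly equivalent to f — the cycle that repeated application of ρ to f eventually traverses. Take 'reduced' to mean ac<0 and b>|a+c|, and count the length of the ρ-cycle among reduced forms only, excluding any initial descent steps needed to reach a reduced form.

D = 585, ⌊√D⌋ = 24
descent: ρ → (-9,9,14)  [lands on river]
river: ρ → (14,19,-4)
river: ρ → (-4,21,9)
river: ρ → (9,15,-10)
river: ρ → (-10,5,14)
river: ρ → (14,23,-1)
river: ρ → (-1,23,14)
river: ρ → (14,5,-10)
river: ρ → (-10,15,9)
river: ρ → (9,21,-4)
river: ρ → (-4,19,14)
river: ρ → (14,9,-9)
ρ-cycle length = 12 (tail of 1 descent step not counted)

12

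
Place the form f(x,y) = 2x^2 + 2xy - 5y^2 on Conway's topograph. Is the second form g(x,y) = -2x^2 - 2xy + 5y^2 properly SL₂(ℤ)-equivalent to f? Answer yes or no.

D₁ = 44, D₂ = 44
river cycle of f (length 2): (2, 6, -1), (-1, 6, 2)
river cycle of g (length 2): (-2, 6, 1), (1, 6, -2)
cycles differ ⇒ inequivalent

no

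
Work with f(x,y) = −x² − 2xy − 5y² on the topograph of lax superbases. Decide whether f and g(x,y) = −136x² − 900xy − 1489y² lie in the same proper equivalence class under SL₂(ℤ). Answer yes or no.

D₁ = -16, D₂ = -16
f is negative-definite; reduce −f:
−f: translate: b→0 (≡2 mod 2), so (1,2,5)→(1,0,4)
−f: reduced (well bottom): (1,0,4) with a≤c, −a<b≤a
flip sign back: reduced form of f is (-1,0,-4)
g is negative-definite; reduce −g:
−g: translate: b→84 (≡900 mod 272), so (136,900,1489)→(136,84,13)
−g: flip: (136,84,13)→(13,-84,136)
−g: translate: b→-6 (≡-84 mod 26), so (13,-84,136)→(13,-6,1)
−g: flip: (13,-6,1)→(1,6,13)
−g: translate: b→0 (≡6 mod 2), so (1,6,13)→(1,0,4)
−g: reduced (well bottom): (1,0,4) with a≤c, −a<b≤a
flip sign back: reduced form of g is (-1,0,-4)
reduced forms (-1, 0, -4) vs (-1, 0, -4) ⇒ equivalent

yes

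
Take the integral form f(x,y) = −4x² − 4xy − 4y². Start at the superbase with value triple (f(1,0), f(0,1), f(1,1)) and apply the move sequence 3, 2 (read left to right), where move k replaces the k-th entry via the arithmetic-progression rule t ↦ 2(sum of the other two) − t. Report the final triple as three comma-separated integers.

start (-4,-4,-12) = (f(1,0),f(0,1),f(1,1))
replace slot 3: 2·((-4)+(-4)) − (-12) = -4 → (-4,-4,-4)
replace slot 2: 2·((-4)+(-4)) − (-4) = -12 → (-4,-12,-4)

-4,-12,-4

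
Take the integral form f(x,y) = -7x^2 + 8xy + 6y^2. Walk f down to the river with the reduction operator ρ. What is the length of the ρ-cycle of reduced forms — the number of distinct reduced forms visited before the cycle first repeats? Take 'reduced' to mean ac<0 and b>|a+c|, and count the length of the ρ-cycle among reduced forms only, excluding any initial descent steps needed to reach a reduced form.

D = 232, ⌊√D⌋ = 15
river: ρ → (6,4,-9)
river: ρ → (-9,14,1)
river: ρ → (1,14,-9)
river: ρ → (-9,4,6)
river: ρ → (6,8,-7)
river: ρ → (-7,6,7)
river: ρ → (7,8,-6)
river: ρ → (-6,4,9)
river: ρ → (9,14,-1)
river: ρ → (-1,14,9)
river: ρ → (9,4,-6)
river: ρ → (-6,8,7)
river: ρ → (7,6,-7)
river: ρ → (-7,8,6)
ρ-cycle length = 14 (tail of 0 descent steps not counted)

14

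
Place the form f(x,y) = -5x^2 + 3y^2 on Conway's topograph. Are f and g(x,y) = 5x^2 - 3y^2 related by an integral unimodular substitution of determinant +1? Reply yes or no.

D₁ = 60, D₂ = 60
river cycle of f (length 2): (3, 6, -2), (-2, 6, 3)
river cycle of g (length 2): (-3, 6, 2), (2, 6, -3)
cycles differ ⇒ inequivalent

no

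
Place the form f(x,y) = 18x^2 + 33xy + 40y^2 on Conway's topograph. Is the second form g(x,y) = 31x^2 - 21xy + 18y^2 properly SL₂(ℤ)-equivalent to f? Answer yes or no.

D₁ = -1791, D₂ = -1791
f: translate: b→-3 (≡33 mod 36), so (18,33,40)→(18,-3,25)
f: reduced (well bottom): (18,-3,25) with a≤c, −a<b≤a
g: flip: (31,-21,18)→(18,21,31)
g: translate: b→-15 (≡21 mod 36), so (18,21,31)→(18,-15,28)
g: reduced (well bottom): (18,-15,28) with a≤c, −a<b≤a
reduced forms (18, -3, 25) vs (18, -15, 28) ⇒ inequivalent

no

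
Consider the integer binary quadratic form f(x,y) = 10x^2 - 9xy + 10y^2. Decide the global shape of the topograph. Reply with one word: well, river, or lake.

D = b²−4ac = (-9)² − 4·10·10 = -319
D < 0 ⇒ definite ⇒ every region one sign ⇒ single well

well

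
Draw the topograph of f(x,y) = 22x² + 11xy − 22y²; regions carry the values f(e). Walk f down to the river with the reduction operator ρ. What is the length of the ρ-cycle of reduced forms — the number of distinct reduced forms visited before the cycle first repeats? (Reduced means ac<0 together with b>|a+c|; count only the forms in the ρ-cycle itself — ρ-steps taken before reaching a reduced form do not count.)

D = 2057, ⌊√D⌋ = 45
river: ρ → (-22,33,11)
river: ρ → (11,33,-22)
river: ρ → (-22,11,22)
river: ρ → (22,33,-11)
river: ρ → (-11,33,22)
river: ρ → (22,11,-22)
ρ-cycle length = 6 (tail of 0 descent steps not counted)

6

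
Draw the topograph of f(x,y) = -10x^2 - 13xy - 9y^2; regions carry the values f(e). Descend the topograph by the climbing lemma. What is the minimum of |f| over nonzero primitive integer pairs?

translate: b→-7 (≡13 mod 20), so (10,13,9)→(10,-7,6)
flip: (10,-7,6)→(6,7,10)
translate: b→-5 (≡7 mod 12), so (6,7,10)→(6,-5,9)
reduced (well bottom): (6,-5,9) with a≤c, −a<b≤a
well minimum |f| = |-6| = 6 (negative-definite)

6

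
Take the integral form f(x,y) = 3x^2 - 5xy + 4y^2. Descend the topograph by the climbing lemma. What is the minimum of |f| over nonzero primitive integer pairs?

translate: b→1 (≡-5 mod 6), so (3,-5,4)→(3,1,2)
flip: (3,1,2)→(2,-1,3)
reduced (well bottom): (2,-1,3) with a≤c, −a<b≤a
well minimum = a = 2

2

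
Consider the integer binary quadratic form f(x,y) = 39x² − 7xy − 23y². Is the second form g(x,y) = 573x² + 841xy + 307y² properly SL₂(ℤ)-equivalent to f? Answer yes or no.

D₁ = 3637, D₂ = 3637
river cycle of f (length 54): (-23, 53, 9), (9, 55, -17), (-17, 47, 21), (21, 37, -27), (-27, 17, 31), (31, 45, -13), (-13, 59, 3), (3, 55, -51), (-51, 47, 7), (7, 51, -37), … (44 more)
river cycle of g (length 54): (-23, 53, 9), (9, 55, -17), (-17, 47, 21), (21, 37, -27), (-27, 17, 31), (31, 45, -13), (-13, 59, 3), (3, 55, -51), (-51, 47, 7), (7, 51, -37), … (44 more)
cycles coincide ⇒ equivalent

yes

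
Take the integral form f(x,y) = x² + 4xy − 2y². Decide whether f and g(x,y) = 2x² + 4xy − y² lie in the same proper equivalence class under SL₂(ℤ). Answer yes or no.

D₁ = 24, D₂ = 24
river cycle of f (length 2): (-2, 4, 1), (1, 4, -2)
river cycle of g (length 2): (-1, 4, 2), (2, 4, -1)
cycles differ ⇒ inequivalent

no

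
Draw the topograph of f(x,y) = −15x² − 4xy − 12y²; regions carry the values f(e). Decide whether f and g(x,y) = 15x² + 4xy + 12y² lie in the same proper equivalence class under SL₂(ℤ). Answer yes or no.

D₁ = -704, D₂ = -704
f is negative-definite; reduce −f:
−f: flip: (15,4,12)→(12,-4,15)
−f: reduced (well bottom): (12,-4,15) with a≤c, −a<b≤a
flip sign back: reduced form of f is (-12,4,-15)
g: flip: (15,4,12)→(12,-4,15)
g: reduced (well bottom): (12,-4,15) with a≤c, −a<b≤a
reduced forms (-12, 4, -15) vs (12, -4, 15) ⇒ inequivalent

no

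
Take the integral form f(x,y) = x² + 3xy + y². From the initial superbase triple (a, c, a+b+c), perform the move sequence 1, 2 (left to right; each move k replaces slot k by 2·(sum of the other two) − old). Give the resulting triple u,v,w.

start (1,1,5) = (f(1,0),f(0,1),f(1,1))
replace slot 1: 2·(1+5) − 1 = 11 → (11,1,5)
replace slot 2: 2·(11+5) − 1 = 31 → (11,31,5)

11,31,5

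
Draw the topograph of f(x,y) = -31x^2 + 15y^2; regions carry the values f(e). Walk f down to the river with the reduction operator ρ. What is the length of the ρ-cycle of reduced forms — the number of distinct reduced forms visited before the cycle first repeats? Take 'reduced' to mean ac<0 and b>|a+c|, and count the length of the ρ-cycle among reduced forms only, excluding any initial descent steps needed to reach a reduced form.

D = 1860, ⌊√D⌋ = 43
descent: ρ → (15,30,-16)  [lands on river]
river: ρ → (-16,34,11)
river: ρ → (11,32,-19)
river: ρ → (-19,6,24)
river: ρ → (24,42,-1)
river: ρ → (-1,42,24)
river: ρ → (24,6,-19)
river: ρ → (-19,32,11)
river: ρ → (11,34,-16)
river: ρ → (-16,30,15)
ρ-cycle length = 10 (tail of 1 descent step not counted)

10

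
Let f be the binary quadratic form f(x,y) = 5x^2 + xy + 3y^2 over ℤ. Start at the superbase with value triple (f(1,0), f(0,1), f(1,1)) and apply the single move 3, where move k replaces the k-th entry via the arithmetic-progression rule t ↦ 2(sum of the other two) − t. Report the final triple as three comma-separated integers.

start (5,3,9) = (f(1,0),f(0,1),f(1,1))
replace slot 3: 2·(5+3) − 9 = 7 → (5,3,7)

5,3,7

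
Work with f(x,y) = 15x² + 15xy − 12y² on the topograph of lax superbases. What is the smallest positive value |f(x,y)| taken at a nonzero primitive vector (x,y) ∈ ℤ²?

river: ρ → (-12,9,18)
river: ρ → (18,27,-3)
river: ρ → (-3,27,18)
river: ρ → (18,9,-12)
river: ρ → (-12,15,15)
river: ρ → (15,15,-12)
closes: descent 0, river 6
min |a| on river = 3

3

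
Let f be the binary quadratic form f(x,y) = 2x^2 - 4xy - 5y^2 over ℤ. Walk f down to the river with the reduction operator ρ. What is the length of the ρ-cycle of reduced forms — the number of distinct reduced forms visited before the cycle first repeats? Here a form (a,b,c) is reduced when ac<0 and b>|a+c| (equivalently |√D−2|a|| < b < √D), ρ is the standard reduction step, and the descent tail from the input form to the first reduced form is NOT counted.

D = 56, ⌊√D⌋ = 7
descent: ρ → (-5,4,2)  [lands on river]
river: ρ → (2,4,-5)
river: ρ → (-5,6,1)
river: ρ → (1,6,-5)
ρ-cycle length = 4 (tail of 1 descent step not counted)

4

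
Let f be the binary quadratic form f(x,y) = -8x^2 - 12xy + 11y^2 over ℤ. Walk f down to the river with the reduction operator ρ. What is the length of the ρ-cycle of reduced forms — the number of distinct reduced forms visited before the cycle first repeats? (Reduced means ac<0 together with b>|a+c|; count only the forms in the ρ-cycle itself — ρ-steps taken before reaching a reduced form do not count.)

D = 496, ⌊√D⌋ = 22
descent: ρ → (11,12,-8)  [lands on river]
river: ρ → (-8,20,3)
river: ρ → (3,22,-1)
river: ρ → (-1,22,3)
river: ρ → (3,20,-8)
river: ρ → (-8,12,11)
river: ρ → (11,10,-9)
river: ρ → (-9,8,12)
river: ρ → (12,16,-5)
river: ρ → (-5,14,15)
river: ρ → (15,16,-4)
river: ρ → (-4,16,15)
river: ρ → (15,14,-5)
river: ρ → (-5,16,12)
river: ρ → (12,8,-9)
river: ρ → (-9,10,11)
ρ-cycle length = 16 (tail of 1 descent step not counted)

16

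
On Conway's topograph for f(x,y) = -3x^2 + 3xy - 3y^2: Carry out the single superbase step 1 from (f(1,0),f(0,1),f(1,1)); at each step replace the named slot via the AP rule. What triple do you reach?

start (-3,-3,-3) = (f(1,0),f(0,1),f(1,1))
replace slot 1: 2·((-3)+(-3)) − (-3) = -9 → (-9,-3,-3)

-9,-3,-3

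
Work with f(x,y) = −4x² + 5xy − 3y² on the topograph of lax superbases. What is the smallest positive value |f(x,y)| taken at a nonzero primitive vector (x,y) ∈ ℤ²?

translate: b→3 (≡-5 mod 8), so (4,-5,3)→(4,3,2)
flip: (4,3,2)→(2,-3,4)
translate: b→1 (≡-3 mod 4), so (2,-3,4)→(2,1,3)
reduced (well bottom): (2,1,3) with a≤c, −a<b≤a
well minimum |f| = |-2| = 2 (negative-definite)

2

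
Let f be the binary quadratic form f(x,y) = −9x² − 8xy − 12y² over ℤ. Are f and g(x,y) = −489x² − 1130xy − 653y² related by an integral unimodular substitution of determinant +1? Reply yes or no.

D₁ = -368, D₂ = -368
f is negative-definite; reduce −f:
−f: reduced (well bottom): (9,8,12) with a≤c, −a<b≤a
flip sign back: reduced form of f is (-9,-8,-12)
g is negative-definite; reduce −g:
−g: translate: b→152 (≡1130 mod 978), so (489,1130,653)→(489,152,12)
−g: flip: (489,152,12)→(12,-152,489)
−g: translate: b→-8 (≡-152 mod 24), so (12,-152,489)→(12,-8,9)
−g: flip: (12,-8,9)→(9,8,12)
−g: reduced (well bottom): (9,8,12) with a≤c, −a<b≤a
flip sign back: reduced form of g is (-9,-8,-12)
reduced forms (-9, -8, -12) vs (-9, -8, -12) ⇒ equivalent

yes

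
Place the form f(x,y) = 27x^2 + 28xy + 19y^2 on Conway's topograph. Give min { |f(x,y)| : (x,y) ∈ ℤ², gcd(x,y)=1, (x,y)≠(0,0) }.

translate: b→-26 (≡28 mod 54), so (27,28,19)→(27,-26,18)
flip: (27,-26,18)→(18,26,27)
translate: b→-10 (≡26 mod 36), so (18,26,27)→(18,-10,19)
reduced (well bottom): (18,-10,19) with a≤c, −a<b≤a
well minimum = a = 18

18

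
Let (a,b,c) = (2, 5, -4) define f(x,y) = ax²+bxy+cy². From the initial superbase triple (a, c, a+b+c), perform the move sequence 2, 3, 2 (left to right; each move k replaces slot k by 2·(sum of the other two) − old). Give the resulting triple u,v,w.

start (2,-4,3) = (f(1,0),f(0,1),f(1,1))
replace slot 2: 2·(2+3) − (-4) = 14 → (2,14,3)
replace slot 3: 2·(2+14) − 3 = 29 → (2,14,29)
replace slot 2: 2·(2+29) − 14 = 48 → (2,48,29)

2,48,29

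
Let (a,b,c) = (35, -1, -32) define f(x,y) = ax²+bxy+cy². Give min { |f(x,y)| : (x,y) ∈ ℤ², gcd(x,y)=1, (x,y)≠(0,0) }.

descent: ρ → (-32,65,2)  [lands on river]
river: ρ → (2,63,-64)
river: ρ → (-64,65,1)
river: ρ → (1,65,-64)
river: ρ → (-64,63,2)
river: ρ → (2,65,-32)
river: ρ → (-32,63,4)
river: ρ → (4,65,-16)
river: ρ → (-16,63,8)
river: ρ → (8,65,-8)
river: ρ → (-8,63,16)
river: ρ → (16,65,-4)
river: ρ → (-4,63,32)
river: ρ → (32,65,-2)
river: ρ → (-2,63,64)
river: ρ → (64,65,-1)
river: ρ → (-1,65,64)
river: ρ → (64,63,-2)
river: ρ → (-2,65,32)
river: ρ → (32,63,-4)
river: ρ → (-4,65,16)
river: ρ → (16,63,-8)
river: ρ → (-8,65,8)
river: ρ → (8,63,-16)
river: ρ → (-16,65,4)
river: ρ → (4,63,-32)
closes: descent 1, river 26
min |a| on river = 1

1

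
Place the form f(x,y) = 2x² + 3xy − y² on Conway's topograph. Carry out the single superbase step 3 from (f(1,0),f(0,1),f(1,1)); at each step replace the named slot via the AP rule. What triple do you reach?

start (2,-1,4) = (f(1,0),f(0,1),f(1,1))
replace slot 3: 2·(2+(-1)) − 4 = -2 → (2,-1,-2)

2,-1,-2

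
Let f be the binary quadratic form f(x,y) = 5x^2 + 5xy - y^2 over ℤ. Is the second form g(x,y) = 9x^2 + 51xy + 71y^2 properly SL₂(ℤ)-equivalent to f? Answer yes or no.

D₁ = 45, D₂ = 45
river cycle of f (length 2): (-1, 5, 5), (5, 5, -1)
river cycle of g (length 2): (-1, 5, 5), (5, 5, -1)
cycles coincide ⇒ equivalent

yes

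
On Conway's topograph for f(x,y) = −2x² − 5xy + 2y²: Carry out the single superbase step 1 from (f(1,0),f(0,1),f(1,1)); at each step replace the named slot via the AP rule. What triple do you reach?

start (-2,2,-5) = (f(1,0),f(0,1),f(1,1))
replace slot 1: 2·(2+(-5)) − (-2) = -4 → (-4,2,-5)

-4,2,-5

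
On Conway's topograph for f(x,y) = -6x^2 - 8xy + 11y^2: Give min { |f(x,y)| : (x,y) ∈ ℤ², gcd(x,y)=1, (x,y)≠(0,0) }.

descent: ρ → (11,8,-6)  [lands on river]
river: ρ → (-6,16,3)
river: ρ → (3,14,-11)
river: ρ → (-11,8,6)
river: ρ → (6,16,-3)
river: ρ → (-3,14,11)
closes: descent 1, river 6
min |a| on river = 3

3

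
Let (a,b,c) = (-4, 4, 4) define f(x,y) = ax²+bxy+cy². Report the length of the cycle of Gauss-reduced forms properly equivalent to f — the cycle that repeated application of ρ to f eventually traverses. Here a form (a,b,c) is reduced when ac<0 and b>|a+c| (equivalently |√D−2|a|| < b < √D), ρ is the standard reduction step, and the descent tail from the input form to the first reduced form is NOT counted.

D = 80, ⌊√D⌋ = 8
river: ρ → (4,4,-4)
river: ρ → (-4,4,4)
ρ-cycle length = 2 (tail of 0 descent steps not counted)

2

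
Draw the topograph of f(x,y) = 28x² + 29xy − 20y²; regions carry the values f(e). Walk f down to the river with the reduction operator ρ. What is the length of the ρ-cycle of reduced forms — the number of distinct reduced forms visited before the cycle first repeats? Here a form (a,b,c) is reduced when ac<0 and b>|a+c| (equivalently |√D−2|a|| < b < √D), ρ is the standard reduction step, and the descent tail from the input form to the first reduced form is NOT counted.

D = 3081, ⌊√D⌋ = 55
river: ρ → (-20,51,6)
river: ρ → (6,45,-44)
river: ρ → (-44,43,7)
river: ρ → (7,55,-2)
river: ρ → (-2,53,34)
river: ρ → (34,15,-21)
river: ρ → (-21,27,28)
river: ρ → (28,29,-20)
ρ-cycle length = 8 (tail of 0 descent steps not counted)

8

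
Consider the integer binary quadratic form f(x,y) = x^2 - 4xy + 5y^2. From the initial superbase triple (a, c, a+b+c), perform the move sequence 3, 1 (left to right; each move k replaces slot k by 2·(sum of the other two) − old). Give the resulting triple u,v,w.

start (1,5,2) = (f(1,0),f(0,1),f(1,1))
replace slot 3: 2·(1+5) − 2 = 10 → (1,5,10)
replace slot 1: 2·(5+10) − 1 = 29 → (29,5,10)

29,5,10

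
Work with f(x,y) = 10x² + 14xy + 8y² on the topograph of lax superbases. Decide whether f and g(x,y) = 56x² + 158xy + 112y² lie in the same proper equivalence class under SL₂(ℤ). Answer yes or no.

D₁ = -124, D₂ = -124
f: translate: b→-6 (≡14 mod 20), so (10,14,8)→(10,-6,4)
f: flip: (10,-6,4)→(4,6,10)
f: translate: b→-2 (≡6 mod 8), so (4,6,10)→(4,-2,8)
f: reduced (well bottom): (4,-2,8) with a≤c, −a<b≤a
g: translate: b→46 (≡158 mod 112), so (56,158,112)→(56,46,10)
g: flip: (56,46,10)→(10,-46,56)
g: translate: b→-6 (≡-46 mod 20), so (10,-46,56)→(10,-6,4)
g: flip: (10,-6,4)→(4,6,10)
g: translate: b→-2 (≡6 mod 8), so (4,6,10)→(4,-2,8)
g: reduced (well bottom): (4,-2,8) with a≤c, −a<b≤a
reduced forms (4, -2, 8) vs (4, -2, 8) ⇒ equivalent

yes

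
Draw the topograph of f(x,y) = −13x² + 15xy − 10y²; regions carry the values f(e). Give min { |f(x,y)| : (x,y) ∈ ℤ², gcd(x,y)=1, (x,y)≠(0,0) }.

translate: b→11 (≡-15 mod 26), so (13,-15,10)→(13,11,8)
flip: (13,11,8)→(8,-11,13)
translate: b→5 (≡-11 mod 16), so (8,-11,13)→(8,5,10)
reduced (well bottom): (8,5,10) with a≤c, −a<b≤a
well minimum |f| = |-8| = 8 (negative-definite)

8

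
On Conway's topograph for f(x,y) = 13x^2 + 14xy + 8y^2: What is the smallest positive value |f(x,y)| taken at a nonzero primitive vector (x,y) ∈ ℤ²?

translate: b→-12 (≡14 mod 26), so (13,14,8)→(13,-12,7)
flip: (13,-12,7)→(7,12,13)
translate: b→-2 (≡12 mod 14), so (7,12,13)→(7,-2,8)
reduced (well bottom): (7,-2,8) with a≤c, −a<b≤a
well minimum = a = 7

7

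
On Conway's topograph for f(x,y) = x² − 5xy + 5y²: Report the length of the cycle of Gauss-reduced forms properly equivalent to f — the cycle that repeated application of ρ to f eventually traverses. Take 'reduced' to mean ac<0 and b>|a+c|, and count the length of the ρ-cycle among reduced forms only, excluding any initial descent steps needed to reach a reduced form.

D = 5, ⌊√D⌋ = 2
descent: ρ → (5,5,1)
descent: ρ → (1,1,-1)  [lands on river]
river: ρ → (-1,1,1)
ρ-cycle length = 2 (tail of 2 descent steps not counted)

2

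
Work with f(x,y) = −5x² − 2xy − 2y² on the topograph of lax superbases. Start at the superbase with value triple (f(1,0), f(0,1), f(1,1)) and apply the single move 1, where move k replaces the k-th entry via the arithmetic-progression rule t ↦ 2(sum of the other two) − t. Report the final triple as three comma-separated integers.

start (-5,-2,-9) = (f(1,0),f(0,1),f(1,1))
replace slot 1: 2·((-2)+(-9)) − (-5) = -17 → (-17,-2,-9)

-17,-2,-9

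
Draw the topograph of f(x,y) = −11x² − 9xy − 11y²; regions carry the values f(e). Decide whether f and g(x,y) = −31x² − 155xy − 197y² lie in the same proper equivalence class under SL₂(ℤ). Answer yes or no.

D₁ = -403, D₂ = -403
f is negative-definite; reduce −f:
−f: reduced (well bottom): (11,9,11) with a≤c, −a<b≤a
flip sign back: reduced form of f is (-11,-9,-11)
g is negative-definite; reduce −g:
−g: translate: b→31 (≡155 mod 62), so (31,155,197)→(31,31,11)
−g: flip: (31,31,11)→(11,-31,31)
−g: translate: b→-9 (≡-31 mod 22), so (11,-31,31)→(11,-9,11)
−g: flip: (11,-9,11)→(11,9,11)
−g: reduced (well bottom): (11,9,11) with a≤c, −a<b≤a
flip sign back: reduced form of g is (-11,-9,-11)
reduced forms (-11, -9, -11) vs (-11, -9, -11) ⇒ equivalent

yes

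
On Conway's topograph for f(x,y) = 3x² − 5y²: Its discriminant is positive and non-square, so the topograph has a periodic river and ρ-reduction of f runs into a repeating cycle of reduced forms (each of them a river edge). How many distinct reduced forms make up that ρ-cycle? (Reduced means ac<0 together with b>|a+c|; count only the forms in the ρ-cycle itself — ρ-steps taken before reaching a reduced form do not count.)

D = 60, ⌊√D⌋ = 7
descent: ρ → (-5,0,3)
descent: ρ → (3,6,-2)  [lands on river]
river: ρ → (-2,6,3)
ρ-cycle length = 2 (tail of 2 descent steps not counted)

2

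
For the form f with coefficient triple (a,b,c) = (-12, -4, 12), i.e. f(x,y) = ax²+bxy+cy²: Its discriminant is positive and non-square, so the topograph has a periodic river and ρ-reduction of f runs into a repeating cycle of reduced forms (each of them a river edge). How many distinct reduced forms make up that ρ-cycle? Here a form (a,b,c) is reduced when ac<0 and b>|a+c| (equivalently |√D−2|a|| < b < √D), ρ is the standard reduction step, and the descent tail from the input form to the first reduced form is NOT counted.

D = 592, ⌊√D⌋ = 24
descent: ρ → (12,4,-12)  [lands on river]
river: ρ → (-12,20,4)
river: ρ → (4,20,-12)
river: ρ → (-12,4,12)
river: ρ → (12,20,-4)
river: ρ → (-4,20,12)
ρ-cycle length = 6 (tail of 1 descent step not counted)

6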